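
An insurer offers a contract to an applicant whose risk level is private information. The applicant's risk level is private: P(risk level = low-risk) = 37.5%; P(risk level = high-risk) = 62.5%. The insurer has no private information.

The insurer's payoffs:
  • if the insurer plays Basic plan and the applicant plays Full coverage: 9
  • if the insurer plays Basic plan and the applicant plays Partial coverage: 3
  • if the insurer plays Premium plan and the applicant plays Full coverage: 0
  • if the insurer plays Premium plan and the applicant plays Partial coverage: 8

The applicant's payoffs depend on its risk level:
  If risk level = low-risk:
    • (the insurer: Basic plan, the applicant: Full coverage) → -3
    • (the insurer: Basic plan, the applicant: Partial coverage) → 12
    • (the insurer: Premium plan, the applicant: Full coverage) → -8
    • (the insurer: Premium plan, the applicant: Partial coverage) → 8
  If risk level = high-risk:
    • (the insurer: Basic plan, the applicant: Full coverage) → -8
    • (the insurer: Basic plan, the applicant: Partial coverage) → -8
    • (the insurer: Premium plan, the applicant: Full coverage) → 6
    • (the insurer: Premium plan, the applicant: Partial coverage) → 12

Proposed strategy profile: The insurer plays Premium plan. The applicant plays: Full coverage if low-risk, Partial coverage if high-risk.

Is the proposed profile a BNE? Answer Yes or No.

No

The insurer plays Premium plan: E[Premium plan] = 0.375·(0) + 0.625·(8) = 5; E[Basic plan] = 5.25. Not best-responding. ✗
The applicant (risk level low-risk), facing Premium plan: Full coverage gives -8, Partial coverage gives 8. Proposed Full coverage is not best — profitable deviation exists. ✗
The applicant (risk level high-risk), facing Premium plan: Full coverage gives 6, Partial coverage gives 12. Proposed Partial coverage is best. ✓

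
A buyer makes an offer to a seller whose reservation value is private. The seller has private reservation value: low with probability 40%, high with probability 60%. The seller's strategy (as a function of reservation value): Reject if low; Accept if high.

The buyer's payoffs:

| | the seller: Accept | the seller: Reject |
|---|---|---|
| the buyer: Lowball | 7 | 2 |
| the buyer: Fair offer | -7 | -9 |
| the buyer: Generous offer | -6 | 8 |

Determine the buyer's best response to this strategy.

Lowball

Compute the buyer's expected payoff for each action, taking the expectation over the seller's type.
E[Lowball] = 0.4·(2) + 0.6·(7) = 5
E[Fair offer] = 0.4·(-9) + 0.6·(-7) = -7.8
E[Generous offer] = 0.4·(8) + 0.6·(-6) = -0.4
Best response: Lowball (5 is the largest).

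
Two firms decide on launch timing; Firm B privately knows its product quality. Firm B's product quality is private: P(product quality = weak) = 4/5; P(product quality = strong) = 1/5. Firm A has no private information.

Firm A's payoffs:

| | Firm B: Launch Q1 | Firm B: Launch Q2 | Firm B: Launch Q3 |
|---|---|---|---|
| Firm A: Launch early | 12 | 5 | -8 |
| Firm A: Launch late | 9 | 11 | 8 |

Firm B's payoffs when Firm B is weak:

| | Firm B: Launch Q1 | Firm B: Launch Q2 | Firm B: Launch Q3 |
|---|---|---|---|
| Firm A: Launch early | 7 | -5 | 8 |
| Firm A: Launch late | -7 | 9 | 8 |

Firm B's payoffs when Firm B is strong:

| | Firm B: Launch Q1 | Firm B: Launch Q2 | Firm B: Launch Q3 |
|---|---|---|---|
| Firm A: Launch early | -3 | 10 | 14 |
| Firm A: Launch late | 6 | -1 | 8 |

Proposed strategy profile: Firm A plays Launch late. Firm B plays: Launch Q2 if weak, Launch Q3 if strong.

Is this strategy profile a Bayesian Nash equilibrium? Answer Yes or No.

Firm A plays Launch late: E[Launch late] = 4/5·(11) + 1/5·(8) = 52/5; E[Launch early] = 12/5. Best-responding. ✓
Firm B (product quality weak), facing Launch late: Launch Q1 gives -7, Launch Q2 gives 9, Launch Q3 gives 8. Proposed Launch Q2 is best. ✓
Firm B (product quality strong), facing Launch late: Launch Q1 gives 6, Launch Q2 gives -1, Launch Q3 gives 8. Proposed Launch Q3 is best. ✓

Yes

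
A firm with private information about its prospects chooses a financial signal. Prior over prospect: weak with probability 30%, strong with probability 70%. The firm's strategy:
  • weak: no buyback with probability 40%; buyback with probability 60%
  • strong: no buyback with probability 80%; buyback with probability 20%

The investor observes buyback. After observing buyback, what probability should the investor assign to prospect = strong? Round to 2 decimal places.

Apply Bayes' rule using the sender's strategy as the likelihood.
P(buyback) = 0.3·0.6 + 0.7·0.2 = 0.32
P(strong | buyback) = (0.7·0.2) / 0.32 = 0.14 / 0.32 = 0.4375

0.44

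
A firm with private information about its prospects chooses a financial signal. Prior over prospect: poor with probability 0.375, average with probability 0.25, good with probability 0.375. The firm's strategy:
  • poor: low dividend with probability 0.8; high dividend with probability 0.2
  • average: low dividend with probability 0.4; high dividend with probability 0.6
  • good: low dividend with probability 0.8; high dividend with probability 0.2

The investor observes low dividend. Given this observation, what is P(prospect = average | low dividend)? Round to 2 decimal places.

0.14

P(low dividend) = 0.375·0.8 + 0.25·0.4 + 0.375·0.8 = 0.7
P(average | low dividend) = (0.25·0.4) / 0.7 = 0.1 / 0.7 = 0.142857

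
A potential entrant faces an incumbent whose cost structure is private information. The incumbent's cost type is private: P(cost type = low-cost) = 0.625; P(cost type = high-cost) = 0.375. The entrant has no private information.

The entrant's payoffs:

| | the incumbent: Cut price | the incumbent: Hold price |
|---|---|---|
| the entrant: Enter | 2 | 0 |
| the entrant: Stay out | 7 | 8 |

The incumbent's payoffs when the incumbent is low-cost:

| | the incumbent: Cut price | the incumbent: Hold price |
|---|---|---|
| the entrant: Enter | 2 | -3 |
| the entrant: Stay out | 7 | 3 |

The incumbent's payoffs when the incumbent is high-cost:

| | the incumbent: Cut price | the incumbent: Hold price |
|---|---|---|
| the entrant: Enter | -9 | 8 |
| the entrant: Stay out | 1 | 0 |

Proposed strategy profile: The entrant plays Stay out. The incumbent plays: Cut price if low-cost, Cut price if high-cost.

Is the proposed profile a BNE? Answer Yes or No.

A profile is a BNE iff every type of every player is best-responding given beliefs about the other side.
The entrant plays Stay out: E[Stay out] = 0.625·(7) + 0.375·(7) = 7; E[Enter] = 2. Best-responding. ✓
The incumbent (cost type low-cost), facing Stay out: Cut price gives 7, Hold price gives 3. Proposed Cut price is best. ✓
The incumbent (cost type high-cost), facing Stay out: Cut price gives 1, Hold price gives 0. Proposed Cut price is best. ✓

Yes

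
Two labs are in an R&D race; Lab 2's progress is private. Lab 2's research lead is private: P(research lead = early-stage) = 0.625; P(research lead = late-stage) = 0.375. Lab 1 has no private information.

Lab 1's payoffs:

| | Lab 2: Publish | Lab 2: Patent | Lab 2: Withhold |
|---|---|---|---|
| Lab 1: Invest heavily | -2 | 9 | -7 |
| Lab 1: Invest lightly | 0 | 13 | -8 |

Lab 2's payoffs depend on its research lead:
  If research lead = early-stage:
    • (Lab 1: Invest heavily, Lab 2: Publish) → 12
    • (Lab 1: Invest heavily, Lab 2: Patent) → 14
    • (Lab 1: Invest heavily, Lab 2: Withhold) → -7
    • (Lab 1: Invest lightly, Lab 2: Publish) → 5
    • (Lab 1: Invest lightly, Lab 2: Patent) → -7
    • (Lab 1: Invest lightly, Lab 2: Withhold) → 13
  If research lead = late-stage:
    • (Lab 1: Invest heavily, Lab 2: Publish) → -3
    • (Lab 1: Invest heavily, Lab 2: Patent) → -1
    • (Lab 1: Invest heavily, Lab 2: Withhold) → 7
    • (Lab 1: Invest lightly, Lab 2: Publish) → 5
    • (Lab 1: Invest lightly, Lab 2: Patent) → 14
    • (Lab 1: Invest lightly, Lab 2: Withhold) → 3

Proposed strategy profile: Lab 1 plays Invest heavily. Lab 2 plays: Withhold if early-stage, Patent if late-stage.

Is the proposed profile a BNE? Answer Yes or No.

A profile is a BNE iff every type of every player is best-responding given beliefs about the other side.
Lab 1 plays Invest heavily: E[Invest heavily] = 0.625·(-7) + 0.375·(9) = -1; E[Invest lightly] = -0.125. Not best-responding. ✗
Lab 2 (research lead early-stage), facing Invest heavily: Publish gives 12, Patent gives 14, Withhold gives -7. Proposed Withhold is not best — profitable deviation exists. ✗
Lab 2 (research lead late-stage), facing Invest heavily: Publish gives -3, Patent gives -1, Withhold gives 7. Proposed Patent is not best — profitable deviation exists. ✗

No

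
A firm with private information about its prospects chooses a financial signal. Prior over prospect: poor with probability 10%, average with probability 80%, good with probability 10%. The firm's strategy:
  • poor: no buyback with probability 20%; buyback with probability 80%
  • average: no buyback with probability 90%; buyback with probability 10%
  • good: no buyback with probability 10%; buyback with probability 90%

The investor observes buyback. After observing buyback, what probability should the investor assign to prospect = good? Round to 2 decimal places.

P(buyback) = 0.1·0.8 + 0.8·0.1 + 0.1·0.9 = 0.25
P(good | buyback) = (0.1·0.9) / 0.25 = 0.09 / 0.25 = 0.36

0.36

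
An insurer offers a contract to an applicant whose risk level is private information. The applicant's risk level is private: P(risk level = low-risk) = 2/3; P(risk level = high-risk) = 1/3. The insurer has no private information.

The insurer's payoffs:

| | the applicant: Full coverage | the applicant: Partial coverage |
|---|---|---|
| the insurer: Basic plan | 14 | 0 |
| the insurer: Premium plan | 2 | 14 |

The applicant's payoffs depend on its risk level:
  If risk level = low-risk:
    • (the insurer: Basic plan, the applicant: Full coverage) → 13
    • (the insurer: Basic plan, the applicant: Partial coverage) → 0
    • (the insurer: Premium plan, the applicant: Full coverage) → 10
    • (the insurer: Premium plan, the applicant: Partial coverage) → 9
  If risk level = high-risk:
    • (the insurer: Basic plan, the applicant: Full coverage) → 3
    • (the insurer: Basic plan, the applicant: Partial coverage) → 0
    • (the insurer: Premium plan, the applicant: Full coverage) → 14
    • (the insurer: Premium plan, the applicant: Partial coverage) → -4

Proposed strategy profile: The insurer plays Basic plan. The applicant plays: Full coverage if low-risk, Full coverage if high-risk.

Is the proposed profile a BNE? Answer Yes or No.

The insurer plays Basic plan: E[Basic plan] = 2/3·(14) + 1/3·(14) = 14; E[Premium plan] = 2. Best-responding. ✓
The applicant (risk level low-risk), facing Basic plan: Full coverage gives 13, Partial coverage gives 0. Proposed Full coverage is best. ✓
The applicant (risk level high-risk), facing Basic plan: Full coverage gives 3, Partial coverage gives 0. Proposed Full coverage is best. ✓

Yes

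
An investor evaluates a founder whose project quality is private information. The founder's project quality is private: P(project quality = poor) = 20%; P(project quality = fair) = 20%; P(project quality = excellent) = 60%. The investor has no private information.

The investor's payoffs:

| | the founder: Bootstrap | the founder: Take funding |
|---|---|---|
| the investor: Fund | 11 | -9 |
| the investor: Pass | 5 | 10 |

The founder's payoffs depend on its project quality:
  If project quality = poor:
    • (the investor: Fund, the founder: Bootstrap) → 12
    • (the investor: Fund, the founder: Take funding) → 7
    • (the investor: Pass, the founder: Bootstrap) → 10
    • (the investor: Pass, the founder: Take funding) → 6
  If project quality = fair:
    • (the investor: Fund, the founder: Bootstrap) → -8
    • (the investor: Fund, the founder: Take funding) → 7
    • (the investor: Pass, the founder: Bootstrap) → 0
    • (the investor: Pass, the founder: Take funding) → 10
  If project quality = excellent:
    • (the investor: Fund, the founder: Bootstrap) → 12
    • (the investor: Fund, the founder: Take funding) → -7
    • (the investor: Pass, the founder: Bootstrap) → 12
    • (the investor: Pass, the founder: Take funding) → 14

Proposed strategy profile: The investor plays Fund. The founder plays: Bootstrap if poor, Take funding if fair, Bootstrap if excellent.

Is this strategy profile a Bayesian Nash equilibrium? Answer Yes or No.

A profile is a BNE iff every type of every player is best-responding given beliefs about the other side.
The investor plays Fund: E[Fund] = 0.2·(11) + 0.2·(-9) + 0.6·(11) = 7; E[Pass] = 6. Best-responding. ✓
The founder (project quality poor), facing Fund: Bootstrap gives 12, Take funding gives 7. Proposed Bootstrap is best. ✓
The founder (project quality fair), facing Fund: Bootstrap gives -8, Take funding gives 7. Proposed Take funding is best. ✓
The founder (project quality excellent), facing Fund: Bootstrap gives 12, Take funding gives -7. Proposed Bootstrap is best. ✓

Yes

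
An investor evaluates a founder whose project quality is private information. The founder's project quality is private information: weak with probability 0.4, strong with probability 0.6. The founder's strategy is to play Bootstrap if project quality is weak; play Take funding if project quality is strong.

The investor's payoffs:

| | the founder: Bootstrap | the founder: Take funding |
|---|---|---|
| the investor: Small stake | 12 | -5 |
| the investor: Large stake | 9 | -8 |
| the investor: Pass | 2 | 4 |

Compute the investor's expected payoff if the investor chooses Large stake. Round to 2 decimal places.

E[Large stake] = 0.4·9 + 0.6·(-8) = 3.6 + (-4.8) = -1.2

-1.20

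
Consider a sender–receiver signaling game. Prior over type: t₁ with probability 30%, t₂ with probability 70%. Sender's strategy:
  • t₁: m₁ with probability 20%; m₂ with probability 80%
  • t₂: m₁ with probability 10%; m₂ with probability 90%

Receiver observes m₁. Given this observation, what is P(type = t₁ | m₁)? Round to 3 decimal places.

P(m₁) = 0.3·0.2 + 0.7·0.1 = 0.13
P(t₁ | m₁) = (0.3·0.2) / 0.13 = 0.06 / 0.13 = 0.461538

0.462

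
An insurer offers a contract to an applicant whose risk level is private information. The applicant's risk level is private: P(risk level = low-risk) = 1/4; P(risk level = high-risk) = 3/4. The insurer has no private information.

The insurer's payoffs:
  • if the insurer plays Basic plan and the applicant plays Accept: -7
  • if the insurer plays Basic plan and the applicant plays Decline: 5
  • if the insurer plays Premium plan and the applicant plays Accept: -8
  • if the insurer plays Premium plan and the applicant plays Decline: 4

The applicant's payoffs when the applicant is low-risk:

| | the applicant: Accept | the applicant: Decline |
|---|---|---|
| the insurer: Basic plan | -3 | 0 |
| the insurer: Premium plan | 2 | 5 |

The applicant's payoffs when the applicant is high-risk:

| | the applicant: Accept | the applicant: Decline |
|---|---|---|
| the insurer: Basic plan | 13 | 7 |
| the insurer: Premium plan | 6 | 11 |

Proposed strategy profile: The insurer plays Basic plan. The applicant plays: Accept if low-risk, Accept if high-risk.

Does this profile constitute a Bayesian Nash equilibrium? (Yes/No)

The insurer plays Basic plan: E[Basic plan] = 1/4·(-7) + 3/4·(-7) = -7; E[Premium plan] = -8. Best-responding. ✓
The applicant (risk level low-risk), facing Basic plan: Accept gives -3, Decline gives 0. Proposed Accept is not best — profitable deviation exists. ✗
The applicant (risk level high-risk), facing Basic plan: Accept gives 13, Decline gives 7. Proposed Accept is best. ✓

No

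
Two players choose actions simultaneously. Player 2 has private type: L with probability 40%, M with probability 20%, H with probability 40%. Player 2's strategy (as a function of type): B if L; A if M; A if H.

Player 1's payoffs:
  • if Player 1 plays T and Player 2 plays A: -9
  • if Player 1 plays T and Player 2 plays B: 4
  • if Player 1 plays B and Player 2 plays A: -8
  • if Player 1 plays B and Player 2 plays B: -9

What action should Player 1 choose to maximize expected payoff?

Compute Player 1's expected payoff for each action, taking the expectation over Player 2's type.
E[T] = 0.4·(4) + 0.2·(-9) + 0.4·(-9) = -3.8
E[B] = 0.4·(-9) + 0.2·(-8) + 0.4·(-8) = -8.4
Best response: T (-3.8 is the largest).

T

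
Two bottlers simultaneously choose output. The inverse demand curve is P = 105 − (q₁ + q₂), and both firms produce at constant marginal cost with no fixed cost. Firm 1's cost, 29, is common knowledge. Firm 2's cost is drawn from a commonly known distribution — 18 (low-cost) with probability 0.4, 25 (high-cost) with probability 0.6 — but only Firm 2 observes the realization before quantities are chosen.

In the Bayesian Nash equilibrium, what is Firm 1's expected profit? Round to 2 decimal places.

532.07

Firm 2 with cost c maximizes (105 − (q₁+q₂) − c)·q₂, giving q₂(c) = (105 − c − q₁)/2.
E[c₂] = 0.4·18 + 0.6·25 = 22.2
Firm 1's FOC against E[q₂] yields q₁ = (105 − 2·29 + E[c₂])/3 = (105 − 58 + 22.2)/3 = 23.0667.
E[P] = 105 − (q₁ + E[q₂]) = 52.0667; Firm 1's expected profit = (E[P] − 29)·q₁ = (52.0667 − 29)·23.0667 = 532.071.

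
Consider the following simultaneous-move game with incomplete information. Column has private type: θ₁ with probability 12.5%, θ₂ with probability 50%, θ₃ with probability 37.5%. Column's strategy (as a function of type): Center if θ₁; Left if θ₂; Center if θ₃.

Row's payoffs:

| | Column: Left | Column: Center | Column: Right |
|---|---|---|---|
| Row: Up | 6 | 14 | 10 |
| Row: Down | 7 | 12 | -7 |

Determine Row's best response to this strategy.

E[Up] = 0.125·(14) + 0.5·(6) + 0.375·(14) = 10
E[Down] = 0.125·(12) + 0.5·(7) + 0.375·(12) = 9.5
Best response: Up (10 is the largest).

Up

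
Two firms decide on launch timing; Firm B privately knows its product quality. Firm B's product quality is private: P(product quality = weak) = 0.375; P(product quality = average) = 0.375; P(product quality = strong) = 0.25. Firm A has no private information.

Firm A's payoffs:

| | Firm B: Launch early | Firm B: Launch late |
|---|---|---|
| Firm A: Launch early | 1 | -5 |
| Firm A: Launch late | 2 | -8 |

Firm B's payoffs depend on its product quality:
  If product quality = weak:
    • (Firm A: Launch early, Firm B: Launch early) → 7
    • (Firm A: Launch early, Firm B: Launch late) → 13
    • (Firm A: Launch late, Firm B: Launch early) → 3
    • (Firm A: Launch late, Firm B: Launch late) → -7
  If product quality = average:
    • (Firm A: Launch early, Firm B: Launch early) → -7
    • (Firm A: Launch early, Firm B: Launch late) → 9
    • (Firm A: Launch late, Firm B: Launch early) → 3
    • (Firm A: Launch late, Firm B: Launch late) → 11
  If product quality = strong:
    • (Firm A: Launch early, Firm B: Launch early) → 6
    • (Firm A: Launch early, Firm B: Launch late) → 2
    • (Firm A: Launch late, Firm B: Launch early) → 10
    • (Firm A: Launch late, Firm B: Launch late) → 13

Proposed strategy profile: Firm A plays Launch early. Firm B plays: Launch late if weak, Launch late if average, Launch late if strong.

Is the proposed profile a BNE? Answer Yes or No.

No

Firm A plays Launch early: E[Launch early] = 0.375·(-5) + 0.375·(-5) + 0.25·(-5) = -5; E[Launch late] = -8. Best-responding. ✓
Firm B (product quality weak), facing Launch early: Launch early gives 7, Launch late gives 13. Proposed Launch late is best. ✓
Firm B (product quality average), facing Launch early: Launch early gives -7, Launch late gives 9. Proposed Launch late is best. ✓
Firm B (product quality strong), facing Launch early: Launch early gives 6, Launch late gives 2. Proposed Launch late is not best — profitable deviation exists. ✗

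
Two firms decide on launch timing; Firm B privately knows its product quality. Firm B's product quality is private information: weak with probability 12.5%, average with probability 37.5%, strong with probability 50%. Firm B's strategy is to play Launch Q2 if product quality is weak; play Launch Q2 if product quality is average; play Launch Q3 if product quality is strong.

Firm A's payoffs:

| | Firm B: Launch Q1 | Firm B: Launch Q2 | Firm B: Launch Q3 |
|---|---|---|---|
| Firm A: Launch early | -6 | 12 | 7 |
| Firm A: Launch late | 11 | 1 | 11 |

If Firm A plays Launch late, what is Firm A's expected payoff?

6

E[Launch late] = 0.125·1 + 0.375·1 + 0.5·11 = 0.125 + 0.375 + 5.5 = 6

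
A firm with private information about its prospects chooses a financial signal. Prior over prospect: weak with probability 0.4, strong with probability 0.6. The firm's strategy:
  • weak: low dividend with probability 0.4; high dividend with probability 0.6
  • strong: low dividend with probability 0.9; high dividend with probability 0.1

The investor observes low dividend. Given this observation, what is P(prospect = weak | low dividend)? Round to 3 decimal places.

0.229

Apply Bayes' rule using the sender's strategy as the likelihood.
P(low dividend) = 0.4·0.4 + 0.6·0.9 = 0.7
P(weak | low dividend) = (0.4·0.4) / 0.7 = 0.16 / 0.7 = 0.228571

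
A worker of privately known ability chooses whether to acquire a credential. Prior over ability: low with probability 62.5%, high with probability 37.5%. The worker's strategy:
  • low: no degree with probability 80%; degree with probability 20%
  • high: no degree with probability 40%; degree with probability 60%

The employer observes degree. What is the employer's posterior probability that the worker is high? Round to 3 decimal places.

P(degree) = 0.625·0.2 + 0.375·0.6 = 0.35
P(high | degree) = (0.375·0.6) / 0.35 = 0.225 / 0.35 = 0.642857

0.643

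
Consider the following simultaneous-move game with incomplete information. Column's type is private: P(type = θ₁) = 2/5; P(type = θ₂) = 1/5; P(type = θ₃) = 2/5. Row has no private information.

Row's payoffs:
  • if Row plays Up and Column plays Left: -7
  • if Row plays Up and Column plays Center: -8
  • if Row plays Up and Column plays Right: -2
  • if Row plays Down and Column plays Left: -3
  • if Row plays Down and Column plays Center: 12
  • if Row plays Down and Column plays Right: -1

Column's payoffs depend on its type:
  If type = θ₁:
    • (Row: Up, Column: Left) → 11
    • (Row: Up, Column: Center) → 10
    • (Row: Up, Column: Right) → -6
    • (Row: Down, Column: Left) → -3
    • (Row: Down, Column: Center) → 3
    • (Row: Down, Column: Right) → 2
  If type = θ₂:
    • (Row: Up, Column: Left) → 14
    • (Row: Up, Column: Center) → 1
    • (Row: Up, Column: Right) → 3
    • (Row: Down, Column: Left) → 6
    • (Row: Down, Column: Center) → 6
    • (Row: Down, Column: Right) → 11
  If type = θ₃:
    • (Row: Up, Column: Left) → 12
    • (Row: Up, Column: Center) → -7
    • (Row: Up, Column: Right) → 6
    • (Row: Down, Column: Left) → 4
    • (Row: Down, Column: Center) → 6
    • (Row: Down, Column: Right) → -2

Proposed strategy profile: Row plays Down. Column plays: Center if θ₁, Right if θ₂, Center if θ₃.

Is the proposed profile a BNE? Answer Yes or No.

Row plays Down: E[Down] = 2/5·(12) + 1/5·(-1) + 2/5·(12) = 47/5; E[Up] = -34/5. Best-responding. ✓
Column (type θ₁), facing Down: Left gives -3, Center gives 3, Right gives 2. Proposed Center is best. ✓
Column (type θ₂), facing Down: Left gives 6, Center gives 6, Right gives 11. Proposed Right is best. ✓
Column (type θ₃), facing Down: Left gives 4, Center gives 6, Right gives -2. Proposed Center is best. ✓

Yes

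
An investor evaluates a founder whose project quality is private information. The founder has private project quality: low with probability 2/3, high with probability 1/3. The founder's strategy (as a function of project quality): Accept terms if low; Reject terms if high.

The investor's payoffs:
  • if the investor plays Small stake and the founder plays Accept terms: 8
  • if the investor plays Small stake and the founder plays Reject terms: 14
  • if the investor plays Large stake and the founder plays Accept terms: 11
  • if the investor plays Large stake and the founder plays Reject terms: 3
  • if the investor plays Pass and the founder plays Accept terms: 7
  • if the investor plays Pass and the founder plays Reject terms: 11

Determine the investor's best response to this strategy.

E[Small stake] = 2/3·(8) + 1/3·(14) = 10
E[Large stake] = 2/3·(11) + 1/3·(3) = 25/3
E[Pass] = 2/3·(7) + 1/3·(11) = 25/3
Best response: Small stake (10 is the largest).

Small stake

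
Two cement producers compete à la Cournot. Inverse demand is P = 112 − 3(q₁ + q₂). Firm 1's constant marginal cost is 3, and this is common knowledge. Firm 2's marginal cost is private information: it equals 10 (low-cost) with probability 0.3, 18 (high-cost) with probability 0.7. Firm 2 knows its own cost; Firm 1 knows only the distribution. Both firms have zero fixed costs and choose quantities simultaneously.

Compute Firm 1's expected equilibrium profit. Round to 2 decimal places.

547.65

Type-c best response for Firm 2: q₂(c) = (112 − c)/6 − q₁/2.
Firm 1 maximizes expected profit; its first-order condition is 112 − 6q₁ − 3E[q₂] − 3 = 0.
Substituting E[q₂] and solving: E[c₂] = 15.6, so q₁ = (112 − 2·3 + 15.6)/9 = 13.5111.
E[P] = 112 − 3·(q₁ + E[q₂]) = 43.5333; Firm 1's expected profit = (E[P] − 3)·q₁ = (43.5333 − 3)·13.5111 = 547.65.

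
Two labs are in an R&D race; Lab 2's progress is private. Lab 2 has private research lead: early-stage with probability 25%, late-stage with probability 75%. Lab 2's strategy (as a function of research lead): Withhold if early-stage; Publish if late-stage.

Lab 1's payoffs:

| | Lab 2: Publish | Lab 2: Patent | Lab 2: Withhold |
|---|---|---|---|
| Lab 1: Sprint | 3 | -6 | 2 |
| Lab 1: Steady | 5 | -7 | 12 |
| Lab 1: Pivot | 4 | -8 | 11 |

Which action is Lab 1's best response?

Steady

E[Sprint] = 0.25·(2) + 0.75·(3) = 2.75
E[Steady] = 0.25·(12) + 0.75·(5) = 6.75
E[Pivot] = 0.25·(11) + 0.75·(4) = 5.75
Best response: Steady (6.75 is the largest).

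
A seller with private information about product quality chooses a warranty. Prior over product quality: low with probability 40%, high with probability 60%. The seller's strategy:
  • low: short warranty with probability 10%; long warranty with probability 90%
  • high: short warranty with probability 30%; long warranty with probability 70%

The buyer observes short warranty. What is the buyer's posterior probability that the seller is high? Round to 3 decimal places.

P(short warranty) = 0.4·0.1 + 0.6·0.3 = 0.22
P(high | short warranty) = (0.6·0.3) / 0.22 = 0.18 / 0.22 = 0.818182

0.818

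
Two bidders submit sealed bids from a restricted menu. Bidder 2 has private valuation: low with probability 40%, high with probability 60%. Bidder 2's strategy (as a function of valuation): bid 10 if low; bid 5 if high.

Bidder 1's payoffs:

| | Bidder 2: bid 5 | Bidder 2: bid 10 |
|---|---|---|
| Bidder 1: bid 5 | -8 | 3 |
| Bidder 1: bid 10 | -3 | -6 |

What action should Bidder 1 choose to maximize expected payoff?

bid 5

E[bid 5] = 0.4·(3) + 0.6·(-8) = -3.6
E[bid 10] = 0.4·(-6) + 0.6·(-3) = -4.2
Best response: bid 5 (-3.6 is the largest).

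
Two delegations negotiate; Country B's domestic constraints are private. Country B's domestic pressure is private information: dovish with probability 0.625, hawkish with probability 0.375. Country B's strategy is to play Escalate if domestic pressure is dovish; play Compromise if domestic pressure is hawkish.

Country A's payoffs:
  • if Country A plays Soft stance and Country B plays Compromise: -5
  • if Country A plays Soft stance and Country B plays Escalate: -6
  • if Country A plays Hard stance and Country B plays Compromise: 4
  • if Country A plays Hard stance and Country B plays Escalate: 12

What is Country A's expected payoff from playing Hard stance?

E[Hard stance] = 0.625·12 + 0.375·4 = 7.5 + 1.5 = 9

9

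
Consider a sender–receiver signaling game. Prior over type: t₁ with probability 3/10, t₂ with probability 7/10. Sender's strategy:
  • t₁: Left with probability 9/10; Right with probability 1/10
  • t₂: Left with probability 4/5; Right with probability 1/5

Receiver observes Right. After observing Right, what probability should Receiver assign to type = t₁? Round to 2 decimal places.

0.18

P(Right) = (3/10)·(1/10) + (7/10)·(1/5) = 17/100
P(t₁ | Right) = ((3/10)·(1/10)) / (17/100) = (3/100) / (17/100) = 3/17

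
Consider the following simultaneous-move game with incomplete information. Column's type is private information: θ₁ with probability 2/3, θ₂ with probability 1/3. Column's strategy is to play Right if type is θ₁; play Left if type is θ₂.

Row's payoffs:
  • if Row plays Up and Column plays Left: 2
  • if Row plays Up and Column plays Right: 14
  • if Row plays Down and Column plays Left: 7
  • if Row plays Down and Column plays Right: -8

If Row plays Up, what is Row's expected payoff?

E[Up] = 2/3·14 + 1/3·2 = 28/3 + 2/3 = 10

10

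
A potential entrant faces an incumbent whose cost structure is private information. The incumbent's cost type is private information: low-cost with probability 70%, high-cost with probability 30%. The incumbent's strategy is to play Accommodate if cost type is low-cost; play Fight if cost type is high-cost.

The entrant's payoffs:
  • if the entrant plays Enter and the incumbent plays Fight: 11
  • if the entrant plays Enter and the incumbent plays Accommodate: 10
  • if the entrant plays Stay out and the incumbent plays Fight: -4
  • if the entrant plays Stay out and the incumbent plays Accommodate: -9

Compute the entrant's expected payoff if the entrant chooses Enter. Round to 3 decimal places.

Take the expectation over the incumbent's cost type, weighting each type's action by its prior probability.
E[Enter] = 0.7·10 + 0.3·11 = 7 + 3.3 = 10.3

10.300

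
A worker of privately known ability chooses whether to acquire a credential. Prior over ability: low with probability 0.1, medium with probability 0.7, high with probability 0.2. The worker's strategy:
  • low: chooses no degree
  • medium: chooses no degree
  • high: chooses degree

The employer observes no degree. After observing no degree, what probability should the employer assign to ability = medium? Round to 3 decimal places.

0.875

P(no degree) = 0.1·1 + 0.7·1 + 0.2·0 = 0.8
P(medium | no degree) = (0.7·1) / 0.8 = 0.7 / 0.8 = 0.875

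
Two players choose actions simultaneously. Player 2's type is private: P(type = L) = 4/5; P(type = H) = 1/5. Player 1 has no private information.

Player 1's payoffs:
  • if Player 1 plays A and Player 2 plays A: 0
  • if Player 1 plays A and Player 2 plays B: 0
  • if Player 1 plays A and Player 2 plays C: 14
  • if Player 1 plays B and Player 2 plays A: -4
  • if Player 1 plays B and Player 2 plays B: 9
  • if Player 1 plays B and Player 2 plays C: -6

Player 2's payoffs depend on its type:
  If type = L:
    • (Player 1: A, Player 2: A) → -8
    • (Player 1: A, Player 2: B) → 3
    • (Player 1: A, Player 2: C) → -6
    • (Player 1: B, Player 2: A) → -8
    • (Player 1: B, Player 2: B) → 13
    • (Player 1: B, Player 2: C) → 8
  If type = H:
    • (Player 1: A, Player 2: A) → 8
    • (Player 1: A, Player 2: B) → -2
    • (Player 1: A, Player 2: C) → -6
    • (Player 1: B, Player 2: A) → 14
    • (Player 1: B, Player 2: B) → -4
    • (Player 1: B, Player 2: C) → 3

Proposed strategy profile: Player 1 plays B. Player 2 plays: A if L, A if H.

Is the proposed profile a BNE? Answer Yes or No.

No

Player 1 plays B: E[B] = 4/5·(-4) + 1/5·(-4) = -4; E[A] = 0. Not best-responding. ✗
Player 2 (type L), facing B: A gives -8, B gives 13, C gives 8. Proposed A is not best — profitable deviation exists. ✗
Player 2 (type H), facing B: A gives 14, B gives -4, C gives 3. Proposed A is best. ✓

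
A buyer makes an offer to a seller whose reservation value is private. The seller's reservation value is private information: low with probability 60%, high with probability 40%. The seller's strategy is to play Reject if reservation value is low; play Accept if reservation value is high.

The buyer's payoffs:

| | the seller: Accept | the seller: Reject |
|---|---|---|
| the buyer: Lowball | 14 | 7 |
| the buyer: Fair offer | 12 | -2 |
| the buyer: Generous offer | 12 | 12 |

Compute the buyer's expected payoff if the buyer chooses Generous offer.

Take the expectation over the seller's reservation value, weighting each type's action by its prior probability.
E[Generous offer] = 0.6·12 + 0.4·12 = 7.2 + 4.8 = 12

12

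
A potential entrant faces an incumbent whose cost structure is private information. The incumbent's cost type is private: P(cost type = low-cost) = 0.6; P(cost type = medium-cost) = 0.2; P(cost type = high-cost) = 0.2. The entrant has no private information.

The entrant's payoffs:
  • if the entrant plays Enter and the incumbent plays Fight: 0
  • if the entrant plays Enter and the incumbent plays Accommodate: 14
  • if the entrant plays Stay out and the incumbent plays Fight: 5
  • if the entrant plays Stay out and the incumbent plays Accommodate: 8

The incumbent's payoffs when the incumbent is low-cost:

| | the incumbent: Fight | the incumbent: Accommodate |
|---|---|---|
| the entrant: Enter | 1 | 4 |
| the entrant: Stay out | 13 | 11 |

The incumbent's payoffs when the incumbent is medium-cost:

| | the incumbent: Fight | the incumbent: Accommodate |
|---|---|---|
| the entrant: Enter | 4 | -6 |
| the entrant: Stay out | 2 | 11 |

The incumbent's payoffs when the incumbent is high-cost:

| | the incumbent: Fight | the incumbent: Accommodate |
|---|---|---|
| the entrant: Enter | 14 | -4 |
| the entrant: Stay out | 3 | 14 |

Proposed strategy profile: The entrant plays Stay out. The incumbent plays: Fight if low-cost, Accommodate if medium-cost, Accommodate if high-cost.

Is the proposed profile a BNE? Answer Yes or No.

The entrant plays Stay out: E[Stay out] = 0.6·(5) + 0.2·(8) + 0.2·(8) = 6.2; E[Enter] = 5.6. Best-responding. ✓
The incumbent (cost type low-cost), facing Stay out: Fight gives 13, Accommodate gives 11. Proposed Fight is best. ✓
The incumbent (cost type medium-cost), facing Stay out: Fight gives 2, Accommodate gives 11. Proposed Accommodate is best. ✓
The incumbent (cost type high-cost), facing Stay out: Fight gives 3, Accommodate gives 14. Proposed Accommodate is best. ✓

Yes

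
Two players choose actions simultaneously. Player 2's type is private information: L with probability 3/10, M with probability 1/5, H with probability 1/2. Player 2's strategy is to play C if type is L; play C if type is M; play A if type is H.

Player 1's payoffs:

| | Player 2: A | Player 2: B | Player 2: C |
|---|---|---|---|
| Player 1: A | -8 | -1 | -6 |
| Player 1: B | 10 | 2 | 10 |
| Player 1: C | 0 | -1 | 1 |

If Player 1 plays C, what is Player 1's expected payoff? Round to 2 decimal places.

E[C] = 3/10·1 + 1/5·1 + 1/2·0 = 3/10 + 1/5 + 0 = 1/2

0.50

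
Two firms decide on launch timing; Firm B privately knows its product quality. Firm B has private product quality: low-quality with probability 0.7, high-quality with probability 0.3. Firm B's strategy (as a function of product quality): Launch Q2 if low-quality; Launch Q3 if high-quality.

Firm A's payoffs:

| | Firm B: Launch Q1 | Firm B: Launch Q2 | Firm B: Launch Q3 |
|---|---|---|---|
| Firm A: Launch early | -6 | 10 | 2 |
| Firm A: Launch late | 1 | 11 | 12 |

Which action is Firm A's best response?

E[Launch early] = 0.7·(10) + 0.3·(2) = 7.6
E[Launch late] = 0.7·(11) + 0.3·(12) = 11.3
Best response: Launch late (11.3 is the largest).

Launch late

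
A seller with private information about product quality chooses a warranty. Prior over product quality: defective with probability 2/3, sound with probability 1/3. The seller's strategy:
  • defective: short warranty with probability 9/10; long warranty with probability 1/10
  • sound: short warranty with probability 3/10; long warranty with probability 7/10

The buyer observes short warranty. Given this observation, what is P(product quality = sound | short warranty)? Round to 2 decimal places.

P(short warranty) = (2/3)·(9/10) + (1/3)·(3/10) = 7/10
P(sound | short warranty) = ((1/3)·(3/10)) / (7/10) = (1/10) / (7/10) = 1/7

0.14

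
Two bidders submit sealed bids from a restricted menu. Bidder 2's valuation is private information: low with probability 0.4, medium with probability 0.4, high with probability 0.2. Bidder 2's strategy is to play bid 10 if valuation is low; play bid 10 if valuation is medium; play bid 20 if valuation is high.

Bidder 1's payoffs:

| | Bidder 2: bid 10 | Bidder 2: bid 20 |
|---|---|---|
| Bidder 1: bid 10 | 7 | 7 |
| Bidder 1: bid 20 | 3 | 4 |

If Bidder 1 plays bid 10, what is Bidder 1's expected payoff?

E[bid 10] = 0.4·7 + 0.4·7 + 0.2·7 = 2.8 + 2.8 + 1.4 = 7

7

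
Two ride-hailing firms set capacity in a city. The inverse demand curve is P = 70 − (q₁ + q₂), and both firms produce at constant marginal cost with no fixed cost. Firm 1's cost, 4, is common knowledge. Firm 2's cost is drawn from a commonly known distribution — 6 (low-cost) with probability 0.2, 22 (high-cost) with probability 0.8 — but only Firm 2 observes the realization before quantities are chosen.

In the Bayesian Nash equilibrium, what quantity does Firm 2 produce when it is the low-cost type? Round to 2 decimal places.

Type-c best response for Firm 2: q₂(c) = (70 − c)/2 − q₁/2.
Firm 1 maximizes expected profit; its first-order condition is 70 − 2q₁ − E[q₂] − 4 = 0.
Substituting E[q₂] and solving: E[c₂] = 18.8, so q₁ = (70 − 2·4 + 18.8)/3 = 26.9333.
q₂(low-cost) = (70 − 6 − 26.9333)/2 = 18.5333.

18.53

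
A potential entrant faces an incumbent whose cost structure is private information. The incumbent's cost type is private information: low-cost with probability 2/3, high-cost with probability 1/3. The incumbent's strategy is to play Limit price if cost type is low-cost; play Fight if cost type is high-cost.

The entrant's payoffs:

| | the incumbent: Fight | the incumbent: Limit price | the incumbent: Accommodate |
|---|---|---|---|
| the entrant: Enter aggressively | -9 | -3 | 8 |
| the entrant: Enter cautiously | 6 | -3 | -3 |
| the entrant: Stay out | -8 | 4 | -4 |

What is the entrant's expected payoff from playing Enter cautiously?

E[Enter cautiously] = 2/3·(-3) + 1/3·6 = (-2) + 2 = 0

0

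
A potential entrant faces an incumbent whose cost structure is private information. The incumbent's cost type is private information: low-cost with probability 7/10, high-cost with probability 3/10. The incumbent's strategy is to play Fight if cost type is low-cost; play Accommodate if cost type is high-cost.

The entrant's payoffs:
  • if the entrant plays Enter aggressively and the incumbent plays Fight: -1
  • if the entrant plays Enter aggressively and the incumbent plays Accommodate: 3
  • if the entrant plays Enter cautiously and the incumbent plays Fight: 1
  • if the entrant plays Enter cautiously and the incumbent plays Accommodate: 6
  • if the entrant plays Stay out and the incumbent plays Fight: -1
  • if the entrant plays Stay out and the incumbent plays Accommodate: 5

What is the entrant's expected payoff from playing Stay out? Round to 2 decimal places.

0.80

E[Stay out] = 7/10·(-1) + 3/10·5 = (-7/10) + 3/2 = 4/5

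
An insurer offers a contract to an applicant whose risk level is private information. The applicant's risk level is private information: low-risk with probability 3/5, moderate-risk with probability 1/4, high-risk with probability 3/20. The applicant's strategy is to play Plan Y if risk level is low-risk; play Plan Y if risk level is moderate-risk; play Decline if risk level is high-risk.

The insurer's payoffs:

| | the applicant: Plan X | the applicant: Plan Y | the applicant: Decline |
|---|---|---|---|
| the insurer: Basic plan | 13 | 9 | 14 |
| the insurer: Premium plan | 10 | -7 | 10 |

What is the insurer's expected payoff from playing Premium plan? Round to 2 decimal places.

E[Premium plan] = 3/5·(-7) + 1/4·(-7) + 3/20·10 = (-21/5) + (-7/4) + 3/2 = -89/20

-4.45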